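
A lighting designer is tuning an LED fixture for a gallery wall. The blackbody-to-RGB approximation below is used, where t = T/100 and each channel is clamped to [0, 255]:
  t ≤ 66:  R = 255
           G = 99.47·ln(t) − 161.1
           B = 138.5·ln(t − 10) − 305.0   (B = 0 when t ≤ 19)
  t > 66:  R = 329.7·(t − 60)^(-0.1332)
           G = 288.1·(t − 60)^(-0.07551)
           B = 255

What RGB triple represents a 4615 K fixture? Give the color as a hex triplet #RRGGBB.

#FFDCC0

t = 4615/100 = 46.15; the t ≤ 66 branch applies.
R = 255 by definition for t ≤ 66.
G = 99.47·ln 46.15 − 161.1 = 99.47·3.8319 − 161.1 = 220.059.
B = 138.5·ln(46.15 − 10) − 305.0 = 138.5·ln 36.15 − 305.0 = 138.5·3.5877 − 305.0 = 191.893.
Rounded: (255, 220, 192).
In hex: #FFDCC0.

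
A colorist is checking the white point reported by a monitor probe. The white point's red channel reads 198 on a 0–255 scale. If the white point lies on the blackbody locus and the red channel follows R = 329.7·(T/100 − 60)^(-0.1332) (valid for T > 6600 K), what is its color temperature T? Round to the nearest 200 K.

10600 K

(t − 60)^(-0.1332) = 198/329.7 = 0.60055.
t − 60 = 0.60055^(1/-0.1332) = 0.60055^(-7.508) = 45.980, so t = 105.980.
T = 100·t = 10598 K → 10600 K to the nearest 200 K.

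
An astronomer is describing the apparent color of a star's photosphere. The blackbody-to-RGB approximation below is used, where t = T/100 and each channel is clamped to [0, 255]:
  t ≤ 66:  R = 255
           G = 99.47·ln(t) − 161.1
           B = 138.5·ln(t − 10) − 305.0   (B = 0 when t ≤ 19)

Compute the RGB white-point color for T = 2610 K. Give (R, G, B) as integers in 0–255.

(255, 163, 80)

t = 2610/100 = 26.1; the t ≤ 66 branch applies.
R = 255 by definition for t ≤ 66.
G = 99.47·ln 26.1 − 161.1 = 99.47·3.2619 − 161.1 = 163.365.
B = 138.5·ln(26.1 − 10) − 305.0 = 138.5·ln 16.1 − 305.0 = 138.5·2.7788 − 305.0 = 79.866.
Rounded: (255, 163, 80).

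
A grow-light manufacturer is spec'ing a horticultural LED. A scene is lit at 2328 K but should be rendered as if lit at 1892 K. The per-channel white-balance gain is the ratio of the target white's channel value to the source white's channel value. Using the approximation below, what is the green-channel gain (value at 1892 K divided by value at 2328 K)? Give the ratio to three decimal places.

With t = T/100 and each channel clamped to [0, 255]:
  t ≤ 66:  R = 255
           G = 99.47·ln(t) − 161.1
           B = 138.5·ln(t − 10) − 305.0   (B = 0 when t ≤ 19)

At 2328 K (t = 23.28):
  G = 99.47·ln 23.28 − 161.1 = 99.47·3.1476 − 161.1 = 151.991.
At 1892 K (t = 18.92):
  G = 99.47·ln 18.92 − 161.1 = 99.47·2.9402 − 161.1 = 131.364.
Gain = 131.364 / 151.991 = 0.8643 → 0.864.

0.864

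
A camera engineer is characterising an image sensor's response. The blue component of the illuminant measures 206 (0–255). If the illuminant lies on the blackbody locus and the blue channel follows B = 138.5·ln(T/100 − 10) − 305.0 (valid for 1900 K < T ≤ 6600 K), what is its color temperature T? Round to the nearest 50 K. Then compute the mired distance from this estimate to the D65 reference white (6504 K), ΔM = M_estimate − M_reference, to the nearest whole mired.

ln(t − 10) = (206 + 305.0) / 138.5 = 3.6895.
t − 10 = e^3.6895 = 40.026, so t = 50.026.
T = 100·t = 5003 K → 5000 K to the nearest 50 K.
M_estimate = 10⁶/5000 = 200.00; M_reference = 10⁶/6504 = 153.75.
ΔM = 200.00 − 153.75 = 46.25 → +46 mireds.

+46 mireds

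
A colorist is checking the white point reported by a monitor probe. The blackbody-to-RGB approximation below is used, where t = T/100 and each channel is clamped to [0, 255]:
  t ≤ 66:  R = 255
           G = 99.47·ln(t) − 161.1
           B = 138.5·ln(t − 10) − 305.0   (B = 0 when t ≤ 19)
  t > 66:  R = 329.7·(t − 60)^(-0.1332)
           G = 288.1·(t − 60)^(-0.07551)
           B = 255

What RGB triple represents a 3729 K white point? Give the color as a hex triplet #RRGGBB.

#FFC799

t = 3729/100 = 37.29; the t ≤ 66 branch applies.
R = 255 by definition for t ≤ 66.
G = 99.47·ln 37.29 − 161.1 = 99.47·3.6187 − 161.1 = 198.855.
B = 138.5·ln(37.29 − 10) − 305.0 = 138.5·ln 27.29 − 305.0 = 138.5·3.3065 − 305.0 = 152.953.
Rounded: (255, 199, 153).
In hex: #FFC799.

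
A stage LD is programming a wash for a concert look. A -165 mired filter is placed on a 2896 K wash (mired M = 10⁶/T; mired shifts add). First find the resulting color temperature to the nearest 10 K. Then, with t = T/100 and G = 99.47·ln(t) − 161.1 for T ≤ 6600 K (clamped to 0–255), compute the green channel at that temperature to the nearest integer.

M_in = 10⁶/2896 = 345.30; M_out = 345.30 + (-165) = 180.30.
T_out = 10⁶/180.30 = 5546.2 K → 5550 K; t = 55.5.
G = 99.47·ln 55.5 − 161.1 = 99.47·4.0164 − 161.1 = 238.410.
Rounded: 238.

238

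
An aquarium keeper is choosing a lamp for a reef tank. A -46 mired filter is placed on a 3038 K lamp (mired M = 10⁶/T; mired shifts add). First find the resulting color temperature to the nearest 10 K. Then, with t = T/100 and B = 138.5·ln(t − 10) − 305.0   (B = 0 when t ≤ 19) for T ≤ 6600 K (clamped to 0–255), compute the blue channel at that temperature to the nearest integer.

M_in = 10⁶/3038 = 329.16; M_out = 329.16 + (-46) = 283.16.
T_out = 10⁶/283.16 = 3531.5 K → 3530 K; t = 35.3.
B = 138.5·ln(35.3 − 10) − 305.0 = 138.5·ln 25.3 − 305.0 = 138.5·3.2308 − 305.0 = 142.466.
Rounded: 142.

142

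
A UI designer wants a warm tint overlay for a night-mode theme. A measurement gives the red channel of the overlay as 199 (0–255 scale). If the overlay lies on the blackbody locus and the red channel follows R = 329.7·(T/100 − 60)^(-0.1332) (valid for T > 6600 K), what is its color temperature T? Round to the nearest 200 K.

(t − 60)^(-0.1332) = 199/329.7 = 0.60358.
t − 60 = 0.60358^(1/-0.1332) = 0.60358^(-7.508) = 44.273, so t = 104.273.
T = 100·t = 10427 K → 10400 K to the nearest 200 K.

10400 K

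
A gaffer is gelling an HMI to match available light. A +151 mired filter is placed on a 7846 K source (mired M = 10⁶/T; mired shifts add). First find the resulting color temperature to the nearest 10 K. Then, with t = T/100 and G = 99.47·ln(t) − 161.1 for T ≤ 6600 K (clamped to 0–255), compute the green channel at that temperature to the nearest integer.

195

M_in = 10⁶/7846 = 127.45; M_out = 127.45 + (+151) = 278.45.
T_out = 10⁶/278.45 = 3591.3 K → 3590 K; t = 35.9.
G = 99.47·ln 35.9 − 161.1 = 99.47·3.5807 − 161.1 = 195.076.
Rounded: 195.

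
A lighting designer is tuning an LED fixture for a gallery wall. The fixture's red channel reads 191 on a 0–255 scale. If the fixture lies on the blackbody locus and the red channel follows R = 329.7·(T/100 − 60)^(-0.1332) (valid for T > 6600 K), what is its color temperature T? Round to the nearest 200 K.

(t − 60)^(-0.1332) = 191/329.7 = 0.57931.
t − 60 = 0.57931^(1/-0.1332) = 0.57931^(-7.508) = 60.245, so t = 120.245.
T = 100·t = 12025 K → 12000 K to the nearest 200 K.

12000 K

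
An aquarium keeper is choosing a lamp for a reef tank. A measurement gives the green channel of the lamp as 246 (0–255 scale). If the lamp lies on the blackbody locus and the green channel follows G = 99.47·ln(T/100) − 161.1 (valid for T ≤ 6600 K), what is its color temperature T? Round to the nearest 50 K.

ln t = (246 + 161.1) / 99.47 = 4.0927.
t = e^4.0927 = 59.901.
T = 100·t = 5990 K → 6000 K to the nearest 50 K.

6000 K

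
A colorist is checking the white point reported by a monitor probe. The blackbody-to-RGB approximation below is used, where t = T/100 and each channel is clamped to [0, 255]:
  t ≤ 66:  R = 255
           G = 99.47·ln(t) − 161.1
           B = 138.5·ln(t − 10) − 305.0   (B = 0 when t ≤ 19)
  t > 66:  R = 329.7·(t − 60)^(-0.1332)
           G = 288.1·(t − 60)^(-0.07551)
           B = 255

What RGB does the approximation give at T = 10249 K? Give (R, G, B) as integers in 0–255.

t = 10249/100 = 102.49; the t > 66 branch applies.
R = 329.7·(102.49 − 60)^(-0.1332) = 329.7·42.49^(-0.1332) = 329.7·0.60689 = 200.093.
G = 288.1·(102.49 − 60)^(-0.07551) = 288.1·42.49^(-0.07551) = 288.1·0.75344 = 217.066.
B = 255 by definition for t > 66.
Rounded: (200, 217, 255).

(200, 217, 255)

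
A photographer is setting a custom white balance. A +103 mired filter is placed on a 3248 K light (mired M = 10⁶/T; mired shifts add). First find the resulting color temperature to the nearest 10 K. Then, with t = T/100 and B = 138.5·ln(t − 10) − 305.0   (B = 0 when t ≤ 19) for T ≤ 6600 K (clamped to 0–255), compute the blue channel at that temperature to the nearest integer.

M_in = 10⁶/3248 = 307.88; M_out = 307.88 + (+103) = 410.88.
T_out = 10⁶/410.88 = 2433.8 K → 2430 K; t = 24.3.
B = 138.5·ln(24.3 − 10) − 305.0 = 138.5·ln 14.3 − 305.0 = 138.5·2.6603 − 305.0 = 63.446.
Rounded: 63.

63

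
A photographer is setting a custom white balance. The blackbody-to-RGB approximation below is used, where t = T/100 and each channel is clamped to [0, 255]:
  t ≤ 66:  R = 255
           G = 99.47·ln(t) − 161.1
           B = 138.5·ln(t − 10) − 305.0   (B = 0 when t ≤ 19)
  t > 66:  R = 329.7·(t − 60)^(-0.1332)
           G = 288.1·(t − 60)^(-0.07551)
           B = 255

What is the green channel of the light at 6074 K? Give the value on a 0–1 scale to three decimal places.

0.970

t = 6074/100 = 60.74; the t ≤ 66 branch applies.
G = 99.47·ln 60.74 − 161.1 = 99.47·4.1066 − 161.1 = 247.384.
On a 0–1 scale: 247.384/255 = 0.9701 → 0.970.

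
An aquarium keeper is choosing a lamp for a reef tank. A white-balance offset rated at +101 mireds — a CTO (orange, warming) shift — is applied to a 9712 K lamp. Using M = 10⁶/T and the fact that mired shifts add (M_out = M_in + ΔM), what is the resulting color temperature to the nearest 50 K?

4900 K

M_in = 10⁶/9712 = 102.97 mireds.
M_out = 102.97 + (+101) = 203.97 mireds.
T_out = 10⁶/203.97 = 4902.8 K → 4900 K.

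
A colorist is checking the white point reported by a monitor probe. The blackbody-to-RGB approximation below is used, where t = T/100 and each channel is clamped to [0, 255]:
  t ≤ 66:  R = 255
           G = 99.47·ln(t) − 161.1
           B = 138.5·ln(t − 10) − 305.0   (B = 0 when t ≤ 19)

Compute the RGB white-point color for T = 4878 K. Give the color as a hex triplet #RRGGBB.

t = 4878/100 = 48.78; the t ≤ 66 branch applies.
R = 255 by definition for t ≤ 66.
G = 99.47·ln 48.78 − 161.1 = 99.47·3.8873 − 161.1 = 225.572.
B = 138.5·ln(48.78 − 10) − 305.0 = 138.5·ln 38.78 − 305.0 = 138.5·3.6579 − 305.0 = 201.620.
Rounded: (255, 226, 202).
In hex: #FFE2CA.

#FFE2CA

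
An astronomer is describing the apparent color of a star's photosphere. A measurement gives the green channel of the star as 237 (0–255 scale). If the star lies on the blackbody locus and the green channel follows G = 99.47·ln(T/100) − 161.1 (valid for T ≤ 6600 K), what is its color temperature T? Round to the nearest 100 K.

5500 K

ln t = (237 + 161.1) / 99.47 = 4.0022.
t = e^4.0022 = 54.719.
T = 100·t = 5472 K → 5500 K to the nearest 100 K.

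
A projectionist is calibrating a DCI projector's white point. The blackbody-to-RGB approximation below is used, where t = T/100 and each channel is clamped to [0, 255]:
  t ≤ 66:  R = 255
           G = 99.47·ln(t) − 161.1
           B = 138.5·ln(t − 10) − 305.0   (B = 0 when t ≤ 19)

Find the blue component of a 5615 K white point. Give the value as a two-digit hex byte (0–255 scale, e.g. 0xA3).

0xE2

t = 5615/100 = 56.15; the t ≤ 66 branch applies.
B = 138.5·ln(56.15 − 10) − 305.0 = 138.5·ln 46.15 − 305.0 = 138.5·3.8319 − 305.0 = 225.718.
Rounded: 226; in hex, 0xE2.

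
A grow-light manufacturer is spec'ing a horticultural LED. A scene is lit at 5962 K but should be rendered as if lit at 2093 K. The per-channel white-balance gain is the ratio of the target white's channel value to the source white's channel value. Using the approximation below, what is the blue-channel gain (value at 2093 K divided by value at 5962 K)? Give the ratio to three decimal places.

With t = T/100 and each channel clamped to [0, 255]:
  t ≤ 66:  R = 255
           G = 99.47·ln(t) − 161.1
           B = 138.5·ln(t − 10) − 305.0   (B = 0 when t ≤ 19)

At 5962 K (t = 59.62):
  B = 138.5·ln(59.62 − 10) − 305.0 = 138.5·ln 49.62 − 305.0 = 138.5·3.9044 − 305.0 = 235.759.
At 2093 K (t = 20.93):
  B = 138.5·ln(20.93 − 10) − 305.0 = 138.5·ln 10.93 − 305.0 = 138.5·2.3915 − 305.0 = 26.224.
Gain = 26.224 / 235.759 = 0.1112 → 0.111.

0.111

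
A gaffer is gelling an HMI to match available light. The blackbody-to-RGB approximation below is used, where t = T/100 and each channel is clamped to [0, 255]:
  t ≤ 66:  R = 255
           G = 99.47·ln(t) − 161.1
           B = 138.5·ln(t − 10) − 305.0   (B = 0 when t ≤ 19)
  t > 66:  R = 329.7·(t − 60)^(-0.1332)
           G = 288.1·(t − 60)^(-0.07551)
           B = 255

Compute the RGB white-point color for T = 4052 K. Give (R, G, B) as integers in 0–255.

(255, 207, 168)

t = 4052/100 = 40.52; the t ≤ 66 branch applies.
R = 255 by definition for t ≤ 66.
G = 99.47·ln 40.52 − 161.1 = 99.47·3.7018 − 161.1 = 207.118.
B = 138.5·ln(40.52 − 10) − 305.0 = 138.5·ln 30.52 − 305.0 = 138.5·3.4184 − 305.0 = 168.446.
Rounded: (255, 207, 168).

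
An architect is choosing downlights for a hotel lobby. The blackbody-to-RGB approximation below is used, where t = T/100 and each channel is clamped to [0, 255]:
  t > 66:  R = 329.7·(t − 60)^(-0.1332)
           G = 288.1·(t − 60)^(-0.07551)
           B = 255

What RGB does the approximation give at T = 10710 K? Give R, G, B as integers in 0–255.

t = 10710/100 = 107.1; the t > 66 branch applies.
R = 329.7·(107.1 − 60)^(-0.1332) = 329.7·47.1^(-0.1332) = 329.7·0.59862 = 197.366.
G = 288.1·(107.1 − 60)^(-0.07551) = 288.1·47.1^(-0.07551) = 288.1·0.74760 = 215.384.
B = 255 by definition for t > 66.
Rounded: (197, 215, 255).

R=197, G=215, B=255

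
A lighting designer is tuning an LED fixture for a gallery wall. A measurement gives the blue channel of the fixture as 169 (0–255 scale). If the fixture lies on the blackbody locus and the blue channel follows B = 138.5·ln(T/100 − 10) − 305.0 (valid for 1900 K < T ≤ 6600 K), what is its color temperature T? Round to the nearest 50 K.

4050 K

ln(t − 10) = (169 + 305.0) / 138.5 = 3.4224.
t − 10 = e^3.4224 = 30.642, so t = 40.642.
T = 100·t = 4064 K → 4050 K to the nearest 50 K.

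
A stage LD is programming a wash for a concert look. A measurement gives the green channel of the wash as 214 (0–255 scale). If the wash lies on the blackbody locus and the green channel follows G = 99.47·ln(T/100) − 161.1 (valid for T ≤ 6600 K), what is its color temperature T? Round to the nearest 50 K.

ln t = (214 + 161.1) / 99.47 = 3.7710.
t = e^3.7710 = 43.423.
T = 100·t = 4342 K → 4350 K to the nearest 50 K.

4350 K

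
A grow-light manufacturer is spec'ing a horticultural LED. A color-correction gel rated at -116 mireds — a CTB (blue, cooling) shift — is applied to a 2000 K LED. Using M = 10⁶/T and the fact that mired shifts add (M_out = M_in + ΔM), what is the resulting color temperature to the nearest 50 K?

2600 K

M_in = 10⁶/2000 = 500.00 mireds.
M_out = 500.00 + (-116) = 384.00 mireds.
T_out = 10⁶/384.00 = 2604.2 K → 2600 K.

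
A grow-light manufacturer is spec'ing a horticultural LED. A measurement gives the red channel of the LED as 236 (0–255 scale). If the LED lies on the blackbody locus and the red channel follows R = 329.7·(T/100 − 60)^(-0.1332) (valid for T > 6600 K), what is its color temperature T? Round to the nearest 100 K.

7200 K

(t − 60)^(-0.1332) = 236/329.7 = 0.71580.
t − 60 = 0.71580^(1/-0.1332) = 0.71580^(-7.508) = 12.307, so t = 72.307.
T = 100·t = 7231 K → 7200 K to the nearest 100 K.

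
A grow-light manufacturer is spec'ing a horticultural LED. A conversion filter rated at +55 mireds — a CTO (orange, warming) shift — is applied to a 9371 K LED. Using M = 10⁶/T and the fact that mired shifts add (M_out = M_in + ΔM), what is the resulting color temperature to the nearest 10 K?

M_in = 10⁶/9371 = 106.71 mireds.
M_out = 106.71 + (+55) = 161.71 mireds.
T_out = 10⁶/161.71 = 6183.8 K → 6180 K.

6180 K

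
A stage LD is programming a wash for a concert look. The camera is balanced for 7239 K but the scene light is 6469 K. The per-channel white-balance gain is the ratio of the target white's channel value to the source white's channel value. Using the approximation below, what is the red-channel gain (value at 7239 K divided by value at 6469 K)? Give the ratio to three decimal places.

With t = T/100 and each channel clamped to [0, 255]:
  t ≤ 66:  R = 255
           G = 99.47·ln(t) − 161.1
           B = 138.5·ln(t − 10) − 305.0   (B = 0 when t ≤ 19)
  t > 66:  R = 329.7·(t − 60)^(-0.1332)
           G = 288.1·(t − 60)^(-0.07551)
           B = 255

0.925

At 6469 K (t = 64.69):
  R = 255 by definition for t ≤ 66.
At 7239 K (t = 72.39):
  R = 329.7·(72.39 − 60)^(-0.1332) = 329.7·12.39^(-0.1332) = 329.7·0.71516 = 235.788.
Gain = 235.788 / 255.000 = 0.9247 → 0.925.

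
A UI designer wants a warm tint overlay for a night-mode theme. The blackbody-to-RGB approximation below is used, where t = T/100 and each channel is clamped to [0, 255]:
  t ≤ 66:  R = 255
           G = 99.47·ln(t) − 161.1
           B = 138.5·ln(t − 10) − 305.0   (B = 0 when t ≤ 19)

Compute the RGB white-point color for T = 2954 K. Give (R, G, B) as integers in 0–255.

(255, 176, 107)

t = 2954/100 = 29.54; the t ≤ 66 branch applies.
R = 255 by definition for t ≤ 66.
G = 99.47·ln 29.54 − 161.1 = 99.47·3.3857 − 161.1 = 175.680.
B = 138.5·ln(29.54 − 10) − 305.0 = 138.5·ln 19.54 − 305.0 = 138.5·2.9725 − 305.0 = 106.686.
Rounded: (255, 176, 107).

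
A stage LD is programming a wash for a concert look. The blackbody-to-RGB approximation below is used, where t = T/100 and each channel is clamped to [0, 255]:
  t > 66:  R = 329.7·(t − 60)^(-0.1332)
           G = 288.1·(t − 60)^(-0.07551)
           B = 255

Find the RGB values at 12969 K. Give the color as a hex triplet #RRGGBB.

#BBD1FF

t = 12969/100 = 129.69; the t > 66 branch applies.
R = 329.7·(129.69 − 60)^(-0.1332) = 329.7·69.69^(-0.1332) = 329.7·0.56818 = 187.331.
G = 288.1·(129.69 − 60)^(-0.07551) = 288.1·69.69^(-0.07551) = 288.1·0.72581 = 209.106.
B = 255 by definition for t > 66.
Rounded: (187, 209, 255).
In hex: #BBD1FF.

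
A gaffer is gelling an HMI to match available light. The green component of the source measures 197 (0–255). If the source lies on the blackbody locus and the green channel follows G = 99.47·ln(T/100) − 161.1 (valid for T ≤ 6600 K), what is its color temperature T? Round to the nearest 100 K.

ln t = (197 + 161.1) / 99.47 = 3.6001.
t = e^3.6001 = 36.601.
T = 100·t = 3660 K → 3700 K to the nearest 100 K.

3700 K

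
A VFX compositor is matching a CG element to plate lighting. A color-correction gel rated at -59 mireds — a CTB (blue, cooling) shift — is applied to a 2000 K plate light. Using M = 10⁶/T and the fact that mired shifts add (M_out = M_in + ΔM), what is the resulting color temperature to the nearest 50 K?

M_in = 10⁶/2000 = 500.00 mireds.
M_out = 500.00 + (-59) = 441.00 mireds.
T_out = 10⁶/441.00 = 2267.6 K → 2250 K.

2250 K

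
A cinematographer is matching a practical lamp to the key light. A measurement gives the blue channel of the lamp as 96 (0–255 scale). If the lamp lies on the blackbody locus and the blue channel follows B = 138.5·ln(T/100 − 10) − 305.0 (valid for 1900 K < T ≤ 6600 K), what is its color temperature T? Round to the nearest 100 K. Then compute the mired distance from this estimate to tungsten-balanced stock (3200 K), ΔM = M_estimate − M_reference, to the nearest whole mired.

ln(t − 10) = (96 + 305.0) / 138.5 = 2.8953.
t − 10 = e^2.8953 = 18.089, so t = 28.089.
T = 100·t = 2809 K → 2800 K to the nearest 100 K.
M_estimate = 10⁶/2800 = 357.14; M_reference = 10⁶/3200 = 312.50.
ΔM = 357.14 − 312.50 = 44.64 → +45 mireds.

+45 mireds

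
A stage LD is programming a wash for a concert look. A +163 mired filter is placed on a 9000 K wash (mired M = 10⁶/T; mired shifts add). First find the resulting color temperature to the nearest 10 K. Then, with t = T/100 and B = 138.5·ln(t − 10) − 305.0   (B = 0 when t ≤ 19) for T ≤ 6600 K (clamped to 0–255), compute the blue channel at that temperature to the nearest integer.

M_in = 10⁶/9000 = 111.11; M_out = 111.11 + (+163) = 274.11.
T_out = 10⁶/274.11 = 3648.2 K → 3650 K; t = 36.5.
B = 138.5·ln(36.5 − 10) − 305.0 = 138.5·ln 26.5 − 305.0 = 138.5·3.2771 − 305.0 = 148.885.
Rounded: 149.

149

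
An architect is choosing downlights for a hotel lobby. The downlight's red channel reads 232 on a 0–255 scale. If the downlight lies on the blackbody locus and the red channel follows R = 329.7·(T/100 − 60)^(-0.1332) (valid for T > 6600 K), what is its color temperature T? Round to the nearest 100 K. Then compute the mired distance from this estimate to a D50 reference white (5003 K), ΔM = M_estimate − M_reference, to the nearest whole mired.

(t − 60)^(-0.1332) = 232/329.7 = 0.70367.
t − 60 = 0.70367^(1/-0.1332) = 0.70367^(-7.508) = 13.992, so t = 73.992.
T = 100·t = 7399 K → 7400 K to the nearest 100 K.
M_estimate = 10⁶/7400 = 135.14; M_reference = 10⁶/5003 = 199.88.
ΔM = 135.14 − 199.88 = -64.74 → -65 mireds.

-65 mireds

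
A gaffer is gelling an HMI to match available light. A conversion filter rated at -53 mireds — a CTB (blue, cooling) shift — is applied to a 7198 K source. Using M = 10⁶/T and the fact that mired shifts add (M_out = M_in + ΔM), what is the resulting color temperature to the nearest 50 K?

M_in = 10⁶/7198 = 138.93 mireds.
M_out = 138.93 + (-53) = 85.93 mireds.
T_out = 10⁶/85.93 = 11637.7 K → 11650 K.

11650 K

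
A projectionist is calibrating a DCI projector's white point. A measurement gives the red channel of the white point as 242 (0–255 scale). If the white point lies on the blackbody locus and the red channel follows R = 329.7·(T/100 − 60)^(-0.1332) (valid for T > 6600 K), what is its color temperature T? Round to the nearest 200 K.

(t − 60)^(-0.1332) = 242/329.7 = 0.73400.
t − 60 = 0.73400^(1/-0.1332) = 0.73400^(-7.508) = 10.193, so t = 70.193.
T = 100·t = 7019 K → 7000 K to the nearest 200 K.

7000 K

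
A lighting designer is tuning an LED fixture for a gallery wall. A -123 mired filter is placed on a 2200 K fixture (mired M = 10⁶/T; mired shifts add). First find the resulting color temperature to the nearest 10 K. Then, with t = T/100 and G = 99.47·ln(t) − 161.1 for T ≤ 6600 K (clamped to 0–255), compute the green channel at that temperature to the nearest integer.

178

M_in = 10⁶/2200 = 454.55; M_out = 454.55 + (-123) = 331.55.
T_out = 10⁶/331.55 = 3016.2 K → 3020 K; t = 30.2.
G = 99.47·ln 30.2 − 161.1 = 99.47·3.4078 − 161.1 = 177.878.
Rounded: 178.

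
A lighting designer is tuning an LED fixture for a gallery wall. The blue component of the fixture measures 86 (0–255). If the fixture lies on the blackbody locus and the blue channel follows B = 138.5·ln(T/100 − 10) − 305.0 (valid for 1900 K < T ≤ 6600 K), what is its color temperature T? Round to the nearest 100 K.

2700 K

ln(t − 10) = (86 + 305.0) / 138.5 = 2.8231.
t − 10 = e^2.8231 = 16.829, so t = 26.829.
T = 100·t = 2683 K → 2700 K to the nearest 100 K.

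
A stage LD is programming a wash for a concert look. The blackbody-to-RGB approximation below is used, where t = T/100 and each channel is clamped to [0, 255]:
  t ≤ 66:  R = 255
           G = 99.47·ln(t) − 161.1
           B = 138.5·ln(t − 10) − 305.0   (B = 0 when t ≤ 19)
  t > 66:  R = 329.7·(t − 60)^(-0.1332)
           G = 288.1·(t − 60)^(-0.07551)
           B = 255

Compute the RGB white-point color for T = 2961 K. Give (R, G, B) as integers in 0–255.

t = 2961/100 = 29.61; the t ≤ 66 branch applies.
R = 255 by definition for t ≤ 66.
G = 99.47·ln 29.61 − 161.1 = 99.47·3.3881 − 161.1 = 175.916.
B = 138.5·ln(29.61 − 10) − 305.0 = 138.5·ln 19.61 − 305.0 = 138.5·2.9760 − 305.0 = 107.181.
Rounded: (255, 176, 107).

(255, 176, 107)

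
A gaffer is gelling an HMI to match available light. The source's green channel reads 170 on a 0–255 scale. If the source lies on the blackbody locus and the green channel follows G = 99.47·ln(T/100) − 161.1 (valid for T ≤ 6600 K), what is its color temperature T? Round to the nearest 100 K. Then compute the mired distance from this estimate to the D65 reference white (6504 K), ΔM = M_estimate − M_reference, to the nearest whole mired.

ln t = (170 + 161.1) / 99.47 = 3.3286.
t = e^3.3286 = 27.900.
T = 100·t = 2790 K → 2800 K to the nearest 100 K.
M_estimate = 10⁶/2800 = 357.14; M_reference = 10⁶/6504 = 153.75.
ΔM = 357.14 − 153.75 = 203.39 → +203 mireds.

+203 mireds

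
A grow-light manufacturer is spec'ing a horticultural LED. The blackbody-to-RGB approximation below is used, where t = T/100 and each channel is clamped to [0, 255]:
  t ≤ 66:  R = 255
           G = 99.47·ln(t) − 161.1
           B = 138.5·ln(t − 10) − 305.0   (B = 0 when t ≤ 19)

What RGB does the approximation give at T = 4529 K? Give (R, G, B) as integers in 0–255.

(255, 218, 189)

t = 4529/100 = 45.29; the t ≤ 66 branch applies.
R = 255 by definition for t ≤ 66.
G = 99.47·ln 45.29 − 161.1 = 99.47·3.8131 − 161.1 = 218.188.
B = 138.5·ln(45.29 − 10) − 305.0 = 138.5·ln 35.29 − 305.0 = 138.5·3.5636 − 305.0 = 188.559.
Rounded: (255, 218, 189).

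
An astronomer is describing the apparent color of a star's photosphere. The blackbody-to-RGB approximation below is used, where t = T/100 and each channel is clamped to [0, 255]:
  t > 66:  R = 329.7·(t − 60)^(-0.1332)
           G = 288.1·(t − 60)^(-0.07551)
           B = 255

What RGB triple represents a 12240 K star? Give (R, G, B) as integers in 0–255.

t = 12240/100 = 122.4; the t > 66 branch applies.
R = 329.7·(122.4 − 60)^(-0.1332) = 329.7·62.4^(-0.1332) = 329.7·0.57661 = 190.108.
G = 288.1·(122.4 − 60)^(-0.07551) = 288.1·62.4^(-0.07551) = 288.1·0.73189 = 210.857.
B = 255 by definition for t > 66.
Rounded: (190, 211, 255).

(190, 211, 255)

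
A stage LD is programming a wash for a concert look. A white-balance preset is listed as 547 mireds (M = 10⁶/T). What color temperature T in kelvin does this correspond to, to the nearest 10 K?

T = 10⁶ / 547 = 1828.15 K → 1830 K.

1830 K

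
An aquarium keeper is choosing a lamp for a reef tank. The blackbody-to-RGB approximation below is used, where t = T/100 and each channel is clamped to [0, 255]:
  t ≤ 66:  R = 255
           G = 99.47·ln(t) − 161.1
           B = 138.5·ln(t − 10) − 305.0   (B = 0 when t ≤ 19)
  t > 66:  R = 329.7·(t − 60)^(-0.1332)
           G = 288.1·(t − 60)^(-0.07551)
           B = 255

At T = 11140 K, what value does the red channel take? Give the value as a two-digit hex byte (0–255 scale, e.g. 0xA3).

0xC3

t = 11140/100 = 111.4; the t > 66 branch applies.
R = 329.7·(111.4 − 60)^(-0.1332) = 329.7·51.4^(-0.1332) = 329.7·0.59170 = 195.083.
Rounded: 195; in hex, 0xC3.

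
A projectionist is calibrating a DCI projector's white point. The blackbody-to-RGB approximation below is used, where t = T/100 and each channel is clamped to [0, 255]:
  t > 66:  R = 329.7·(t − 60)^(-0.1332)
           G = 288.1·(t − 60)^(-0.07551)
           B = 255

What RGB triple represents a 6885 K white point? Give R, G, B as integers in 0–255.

R=247, G=244, B=255

t = 6885/100 = 68.85; the t > 66 branch applies.
R = 329.7·(68.85 − 60)^(-0.1332) = 329.7·8.85^(-0.1332) = 329.7·0.74794 = 246.596.
G = 288.1·(68.85 − 60)^(-0.07551) = 288.1·8.85^(-0.07551) = 288.1·0.84820 = 244.365.
B = 255 by definition for t > 66.
Rounded: (247, 244, 255).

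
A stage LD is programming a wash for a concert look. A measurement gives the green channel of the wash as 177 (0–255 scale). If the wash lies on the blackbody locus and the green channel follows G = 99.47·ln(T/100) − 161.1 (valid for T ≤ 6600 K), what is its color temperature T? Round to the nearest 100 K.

ln t = (177 + 161.1) / 99.47 = 3.3990.
t = e^3.3990 = 29.935.
T = 100·t = 2993 K → 3000 K to the nearest 100 K.

3000 K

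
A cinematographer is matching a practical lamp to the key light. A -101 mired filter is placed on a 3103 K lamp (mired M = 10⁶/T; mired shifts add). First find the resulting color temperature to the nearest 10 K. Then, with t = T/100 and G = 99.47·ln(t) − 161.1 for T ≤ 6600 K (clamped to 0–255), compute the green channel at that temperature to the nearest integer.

218

M_in = 10⁶/3103 = 322.27; M_out = 322.27 + (-101) = 221.27.
T_out = 10⁶/221.27 = 4519.4 K → 4520 K; t = 45.2.
G = 99.47·ln 45.2 − 161.1 = 99.47·3.8111 − 161.1 = 217.990.
Rounded: 218.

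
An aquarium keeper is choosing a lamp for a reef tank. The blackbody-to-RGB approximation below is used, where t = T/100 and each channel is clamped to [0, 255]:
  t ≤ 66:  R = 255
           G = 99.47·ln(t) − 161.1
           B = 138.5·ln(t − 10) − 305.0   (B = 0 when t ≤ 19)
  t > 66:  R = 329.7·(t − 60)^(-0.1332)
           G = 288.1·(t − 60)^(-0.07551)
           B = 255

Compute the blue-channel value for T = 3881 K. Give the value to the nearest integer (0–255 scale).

t = 3881/100 = 38.81; the t ≤ 66 branch applies.
B = 138.5·ln(38.81 − 10) − 305.0 = 138.5·ln 28.81 − 305.0 = 138.5·3.3607 − 305.0 = 160.460.
Rounded: 160.

160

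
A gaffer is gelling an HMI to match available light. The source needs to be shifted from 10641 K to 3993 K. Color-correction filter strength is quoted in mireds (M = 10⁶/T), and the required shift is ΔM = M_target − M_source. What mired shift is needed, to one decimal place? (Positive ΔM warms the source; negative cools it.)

M_source = 10⁶/10641 = 93.976; M_target = 10⁶/3993 = 250.438.
ΔM = 250.438 − 93.976 = 156.462 → +156.5 mireds, a warming shift.

+156.5 mireds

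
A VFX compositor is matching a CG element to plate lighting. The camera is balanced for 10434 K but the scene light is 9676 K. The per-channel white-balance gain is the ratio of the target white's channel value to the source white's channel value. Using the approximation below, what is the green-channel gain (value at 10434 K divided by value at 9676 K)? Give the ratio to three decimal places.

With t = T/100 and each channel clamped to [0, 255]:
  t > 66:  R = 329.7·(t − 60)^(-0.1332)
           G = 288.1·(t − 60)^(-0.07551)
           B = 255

0.986

At 9676 K (t = 96.76):
  G = 288.1·(96.76 − 60)^(-0.07551) = 288.1·36.76^(-0.07551) = 288.1·0.76173 = 219.453.
At 10434 K (t = 104.34):
  G = 288.1·(104.34 − 60)^(-0.07551) = 288.1·44.34^(-0.07551) = 288.1·0.75102 = 216.368.
Gain = 216.368 / 219.453 = 0.9859 → 0.986.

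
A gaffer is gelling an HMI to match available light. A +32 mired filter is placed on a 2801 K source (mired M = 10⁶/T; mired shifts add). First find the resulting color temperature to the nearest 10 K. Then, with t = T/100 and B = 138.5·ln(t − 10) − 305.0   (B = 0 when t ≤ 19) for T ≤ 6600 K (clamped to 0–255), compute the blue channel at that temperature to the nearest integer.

M_in = 10⁶/2801 = 357.02; M_out = 357.02 + (+32) = 389.02.
T_out = 10⁶/389.02 = 2570.6 K → 2570 K; t = 25.7.
B = 138.5·ln(25.7 − 10) − 305.0 = 138.5·ln 15.7 − 305.0 = 138.5·2.7537 − 305.0 = 76.382.
Rounded: 76.

76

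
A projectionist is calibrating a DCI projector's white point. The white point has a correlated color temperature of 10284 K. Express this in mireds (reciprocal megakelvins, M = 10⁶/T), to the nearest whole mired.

97 mireds

M = 10⁶ / 10284 = 97.238 → 97 mireds.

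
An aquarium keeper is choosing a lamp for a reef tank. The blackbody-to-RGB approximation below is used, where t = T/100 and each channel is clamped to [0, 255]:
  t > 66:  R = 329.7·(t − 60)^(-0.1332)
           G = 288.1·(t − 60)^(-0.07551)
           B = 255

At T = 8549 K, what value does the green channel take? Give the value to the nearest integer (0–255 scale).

226

t = 8549/100 = 85.49; the t > 66 branch applies.
G = 288.1·(85.49 − 60)^(-0.07551) = 288.1·25.49^(-0.07551) = 288.1·0.78308 = 225.605.
Rounded: 226.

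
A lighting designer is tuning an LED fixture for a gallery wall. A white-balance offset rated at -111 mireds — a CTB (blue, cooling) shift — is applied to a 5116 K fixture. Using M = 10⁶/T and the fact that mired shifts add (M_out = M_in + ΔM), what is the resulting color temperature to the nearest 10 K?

M_in = 10⁶/5116 = 195.47 mireds.
M_out = 195.47 + (-111) = 84.47 mireds.
T_out = 10⁶/84.47 = 11839.2 K → 11840 K.

11840 K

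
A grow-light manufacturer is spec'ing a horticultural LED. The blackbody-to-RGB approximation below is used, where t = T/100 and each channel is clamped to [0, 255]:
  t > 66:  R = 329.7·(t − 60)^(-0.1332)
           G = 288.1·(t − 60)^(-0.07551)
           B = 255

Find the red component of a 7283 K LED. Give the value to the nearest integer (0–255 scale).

t = 7283/100 = 72.83; the t > 66 branch applies.
R = 329.7·(72.83 − 60)^(-0.1332) = 329.7·12.83^(-0.1332) = 329.7·0.71184 = 234.695.
Rounded: 235.

235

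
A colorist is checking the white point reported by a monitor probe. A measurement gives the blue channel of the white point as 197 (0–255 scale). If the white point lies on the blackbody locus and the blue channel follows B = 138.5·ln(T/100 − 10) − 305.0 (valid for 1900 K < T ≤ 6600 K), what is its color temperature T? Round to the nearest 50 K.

4750 K

ln(t − 10) = (197 + 305.0) / 138.5 = 3.6245.
t − 10 = e^3.6245 = 37.508, so t = 47.508.
T = 100·t = 4751 K → 4750 K to the nearest 50 K.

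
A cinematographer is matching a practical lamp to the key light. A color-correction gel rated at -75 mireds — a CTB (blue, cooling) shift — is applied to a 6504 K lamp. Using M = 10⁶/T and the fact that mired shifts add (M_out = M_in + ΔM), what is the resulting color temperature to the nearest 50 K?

M_in = 10⁶/6504 = 153.75 mireds.
M_out = 153.75 + (-75) = 78.75 mireds.
T_out = 10⁶/78.75 = 12698.2 K → 12700 K.

12700 K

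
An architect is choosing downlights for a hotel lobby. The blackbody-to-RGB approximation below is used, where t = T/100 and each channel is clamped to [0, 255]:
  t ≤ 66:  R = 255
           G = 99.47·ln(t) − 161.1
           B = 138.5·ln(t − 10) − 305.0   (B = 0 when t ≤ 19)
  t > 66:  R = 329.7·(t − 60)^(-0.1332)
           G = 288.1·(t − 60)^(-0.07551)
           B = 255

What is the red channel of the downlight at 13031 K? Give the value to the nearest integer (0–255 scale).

t = 13031/100 = 130.31; the t > 66 branch applies.
R = 329.7·(130.31 − 60)^(-0.1332) = 329.7·70.31^(-0.1332) = 329.7·0.56751 = 187.110.
Rounded: 187.

187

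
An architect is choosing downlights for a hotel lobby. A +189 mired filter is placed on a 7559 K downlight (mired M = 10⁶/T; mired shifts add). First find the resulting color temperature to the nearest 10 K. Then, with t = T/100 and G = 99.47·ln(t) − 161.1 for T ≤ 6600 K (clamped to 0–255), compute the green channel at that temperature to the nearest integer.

181

M_in = 10⁶/7559 = 132.29; M_out = 132.29 + (+189) = 321.29.
T_out = 10⁶/321.29 = 3112.4 K → 3110 K; t = 31.1.
G = 99.47·ln 31.1 − 161.1 = 99.47·3.4372 − 161.1 = 180.799.
Rounded: 181.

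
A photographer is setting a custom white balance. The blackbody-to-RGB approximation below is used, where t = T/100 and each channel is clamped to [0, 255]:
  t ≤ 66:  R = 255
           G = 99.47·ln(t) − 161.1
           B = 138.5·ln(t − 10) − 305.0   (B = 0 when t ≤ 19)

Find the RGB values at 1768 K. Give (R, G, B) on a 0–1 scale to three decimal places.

t = 1768/100 = 17.68; the t ≤ 66 branch applies.
R = 255 by definition for t ≤ 66.
G = 99.47·ln 17.68 − 161.1 = 99.47·2.8724 − 161.1 = 124.621.
t = 17.68 ≤ 19, so B = 0.
Dividing each by 255: (1.0000, 0.4887, 0.0000) → (1.000, 0.489, 0.000).

(1.000, 0.489, 0.000)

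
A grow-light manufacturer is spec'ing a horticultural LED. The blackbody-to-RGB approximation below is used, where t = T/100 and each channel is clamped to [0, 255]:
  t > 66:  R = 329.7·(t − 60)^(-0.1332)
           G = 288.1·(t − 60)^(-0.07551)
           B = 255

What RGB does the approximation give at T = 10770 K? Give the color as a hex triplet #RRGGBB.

#C5D7FF

t = 10770/100 = 107.7; the t > 66 branch applies.
R = 329.7·(107.7 − 60)^(-0.1332) = 329.7·47.7^(-0.1332) = 329.7·0.59761 = 197.034.
G = 288.1·(107.7 − 60)^(-0.07551) = 288.1·47.7^(-0.07551) = 288.1·0.74689 = 215.178.
B = 255 by definition for t > 66.
Rounded: (197, 215, 255).
In hex: #C5D7FF.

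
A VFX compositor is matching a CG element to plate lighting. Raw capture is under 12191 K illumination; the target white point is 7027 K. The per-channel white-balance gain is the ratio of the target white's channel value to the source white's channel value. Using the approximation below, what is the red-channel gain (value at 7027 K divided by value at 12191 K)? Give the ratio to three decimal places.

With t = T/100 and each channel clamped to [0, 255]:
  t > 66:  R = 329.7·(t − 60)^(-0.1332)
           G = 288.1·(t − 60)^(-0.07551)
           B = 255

1.270

At 12191 K (t = 121.91):
  R = 329.7·(121.91 − 60)^(-0.1332) = 329.7·61.91^(-0.1332) = 329.7·0.57721 = 190.308.
At 7027 K (t = 70.27):
  R = 329.7·(70.27 − 60)^(-0.1332) = 329.7·10.27^(-0.1332) = 329.7·0.73326 = 241.756.
Gain = 241.756 / 190.308 = 1.2703 → 1.270.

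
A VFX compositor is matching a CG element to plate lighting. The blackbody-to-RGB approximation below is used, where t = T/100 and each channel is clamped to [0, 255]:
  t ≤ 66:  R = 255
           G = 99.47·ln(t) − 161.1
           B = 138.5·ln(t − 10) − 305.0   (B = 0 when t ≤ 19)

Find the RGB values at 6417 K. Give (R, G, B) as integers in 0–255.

(255, 253, 248)

t = 6417/100 = 64.17; the t ≤ 66 branch applies.
R = 255 by definition for t ≤ 66.
G = 99.47·ln 64.17 − 161.1 = 99.47·4.1615 − 161.1 = 252.848.
B = 138.5·ln(64.17 − 10) − 305.0 = 138.5·ln 54.17 − 305.0 = 138.5·3.9921 − 305.0 = 247.910.
Rounded: (255, 253, 248).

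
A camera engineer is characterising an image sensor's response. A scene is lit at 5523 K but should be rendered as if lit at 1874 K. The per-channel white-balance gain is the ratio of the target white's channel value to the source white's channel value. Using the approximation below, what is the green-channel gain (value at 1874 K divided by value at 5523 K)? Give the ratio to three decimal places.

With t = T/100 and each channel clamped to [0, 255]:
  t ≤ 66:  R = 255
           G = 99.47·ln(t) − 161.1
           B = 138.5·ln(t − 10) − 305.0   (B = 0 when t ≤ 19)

At 5523 K (t = 55.23):
  G = 99.47·ln 55.23 − 161.1 = 99.47·4.0115 − 161.1 = 237.925.
At 1874 K (t = 18.74):
  G = 99.47·ln 18.74 − 161.1 = 99.47·2.9307 − 161.1 = 130.413.
Gain = 130.413 / 237.925 = 0.5481 → 0.548.

0.548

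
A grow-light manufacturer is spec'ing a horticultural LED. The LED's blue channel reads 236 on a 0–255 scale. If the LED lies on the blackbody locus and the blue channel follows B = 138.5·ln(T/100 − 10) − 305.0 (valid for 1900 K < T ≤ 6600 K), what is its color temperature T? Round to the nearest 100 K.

ln(t − 10) = (236 + 305.0) / 138.5 = 3.9061.
t − 10 = e^3.9061 = 49.707, so t = 59.707.
T = 100·t = 5971 K → 6000 K to the nearest 100 K.

6000 K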